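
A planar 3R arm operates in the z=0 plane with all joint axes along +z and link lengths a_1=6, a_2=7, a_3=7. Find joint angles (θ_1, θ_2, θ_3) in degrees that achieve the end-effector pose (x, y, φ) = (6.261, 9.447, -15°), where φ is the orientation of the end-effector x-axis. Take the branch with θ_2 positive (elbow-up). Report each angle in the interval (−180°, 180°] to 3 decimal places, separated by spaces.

wrist centre = target − a_3·(cos φ, sin φ) = (-0.5005, 11.2587)
cos θ_2 = (127.0096−6²−7²)/(2·6·7) = 0.5001; θ_2 = 59.9925° (elbow-up)
β = atan2(11.2587,-0.5005) = 92.5453°; ψ = atan2(6.0617,9.5008) = 32.5388°
θ_1 = β − ψ = 60.0065°
θ_3 = φ − θ_1 − θ_2 = -134.9990° (wrapped to (-180°,180°])

60.006 59.992 -134.999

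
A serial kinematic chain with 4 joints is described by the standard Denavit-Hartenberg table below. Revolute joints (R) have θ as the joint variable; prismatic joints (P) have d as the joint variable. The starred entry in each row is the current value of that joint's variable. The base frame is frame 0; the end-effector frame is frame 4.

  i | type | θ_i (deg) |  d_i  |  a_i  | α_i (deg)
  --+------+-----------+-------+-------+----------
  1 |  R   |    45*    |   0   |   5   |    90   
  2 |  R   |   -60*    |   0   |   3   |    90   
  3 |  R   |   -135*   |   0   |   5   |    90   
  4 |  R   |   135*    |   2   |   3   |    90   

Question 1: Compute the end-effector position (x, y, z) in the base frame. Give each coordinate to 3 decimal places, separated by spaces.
after link 1: o_1 = (3.5355, 3.5355, 0.0000)
after link 2: o_2 = (4.5962, 4.5962, -2.5981)
after link 3: o_3 = (0.8462, 5.8462, 0.4638)
after link 4: o_4 = (1.6381, 2.5168, -0.6712)

1.638 2.517 -0.671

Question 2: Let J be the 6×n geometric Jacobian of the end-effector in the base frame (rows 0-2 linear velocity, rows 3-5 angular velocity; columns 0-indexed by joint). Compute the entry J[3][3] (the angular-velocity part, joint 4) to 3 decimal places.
0.250

axis z_3 = (0.2500,-0.7500,0.6124); lever o_n−o_3 = (0.7920,-3.3294,-1.1350)
cross product → J_v[:, 3] = (2.8900,0.7687,-0.2384)
J_ω[:, 3] = z_3
entry J[3][3] = 0.2500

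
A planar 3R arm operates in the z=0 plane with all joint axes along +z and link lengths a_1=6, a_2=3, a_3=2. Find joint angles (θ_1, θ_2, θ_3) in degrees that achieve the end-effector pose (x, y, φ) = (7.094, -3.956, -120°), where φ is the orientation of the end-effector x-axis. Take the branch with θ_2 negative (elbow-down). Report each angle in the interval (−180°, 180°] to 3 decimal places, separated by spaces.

wrist centre = target − a_3·(cos φ, sin φ) = (8.0940, -2.2239)
cos θ_2 = (70.4588−6²−3²)/(2·6·3) = 0.7072; θ_2 = -44.9934° (elbow-down)
β = atan2(-2.2239,8.0940) = -15.3637°; ψ = atan2(-2.1211,8.1216) = -14.6368°
θ_1 = β − ψ = -0.7270°
θ_3 = φ − θ_1 − θ_2 = -74.2796° (wrapped to (-180°,180°])

-0.727 -44.993 -74.280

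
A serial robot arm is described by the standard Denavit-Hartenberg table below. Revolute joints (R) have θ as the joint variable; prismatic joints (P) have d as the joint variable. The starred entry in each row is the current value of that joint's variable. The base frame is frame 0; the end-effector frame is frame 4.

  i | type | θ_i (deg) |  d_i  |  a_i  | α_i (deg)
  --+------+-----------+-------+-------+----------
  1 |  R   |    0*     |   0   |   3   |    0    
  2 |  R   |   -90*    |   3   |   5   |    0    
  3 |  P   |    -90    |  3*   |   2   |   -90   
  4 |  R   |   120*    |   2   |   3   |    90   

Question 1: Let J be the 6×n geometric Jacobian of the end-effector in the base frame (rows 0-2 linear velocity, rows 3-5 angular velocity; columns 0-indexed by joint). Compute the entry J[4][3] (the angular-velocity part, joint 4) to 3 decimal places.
axis z_3 = (0.0000,-1.0000,0.0000); lever o_n−o_3 = (1.5000,-2.0000,-2.5981)
cross product → J_v[:, 3] = (2.5981,0.0000,1.5000)
J_ω[:, 3] = z_3
entry J[4][3] = -1.0000

-1.000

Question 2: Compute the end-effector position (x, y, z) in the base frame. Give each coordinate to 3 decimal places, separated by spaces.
2.500 -7.000 3.402

after link 1: o_1 = (3.0000, 0.0000, 0.0000)
after link 2: o_2 = (3.0000, -5.0000, 3.0000)
after link 3: o_3 = (1.0000, -5.0000, 6.0000)
after link 4: o_4 = (2.5000, -7.0000, 3.4019)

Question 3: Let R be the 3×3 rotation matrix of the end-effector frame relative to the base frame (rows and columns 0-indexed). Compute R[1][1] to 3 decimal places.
End-effector y-axis (col 1 of R) = (0.0000,-1.0000,0.0000)
R[1][1] = -1.0000

-1.000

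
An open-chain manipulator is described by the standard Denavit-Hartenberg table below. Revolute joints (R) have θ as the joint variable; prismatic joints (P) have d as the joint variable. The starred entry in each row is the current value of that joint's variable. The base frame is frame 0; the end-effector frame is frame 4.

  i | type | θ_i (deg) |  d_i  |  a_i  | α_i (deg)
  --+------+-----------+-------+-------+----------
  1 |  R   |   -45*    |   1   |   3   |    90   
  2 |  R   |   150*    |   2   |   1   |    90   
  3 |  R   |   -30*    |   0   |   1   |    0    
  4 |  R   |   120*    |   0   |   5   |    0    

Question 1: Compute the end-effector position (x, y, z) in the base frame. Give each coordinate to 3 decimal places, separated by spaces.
after link 1: o_1 = (2.1213, -2.1213, 1.0000)
after link 2: o_2 = (0.0947, -2.9232, 1.5000)
after link 3: o_3 = (-0.0820, -2.0393, 1.9330)
after link 4: o_4 = (-3.6176, -5.5748, 1.9330)

-3.618 -5.575 1.933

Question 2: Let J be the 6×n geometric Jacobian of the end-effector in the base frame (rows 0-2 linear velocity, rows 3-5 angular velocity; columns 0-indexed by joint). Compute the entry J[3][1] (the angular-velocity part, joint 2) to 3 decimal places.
axis z_1 = (-0.7071,-0.7071,0.0000); lever o_n−o_1 = (-5.7389,-3.4535,0.9330)
cross product → J_v[:, 1] = (-0.6597,0.6597,-1.6160)
J_ω[:, 1] = z_1
entry J[3][1] = -0.7071

-0.707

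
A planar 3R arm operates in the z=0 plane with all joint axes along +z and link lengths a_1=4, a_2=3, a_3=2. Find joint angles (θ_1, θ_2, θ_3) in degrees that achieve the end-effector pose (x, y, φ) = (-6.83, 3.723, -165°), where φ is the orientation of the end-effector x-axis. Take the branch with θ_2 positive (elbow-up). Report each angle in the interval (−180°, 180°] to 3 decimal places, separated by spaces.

120.008 44.985 30.007

wrist centre = target − a_3·(cos φ, sin φ) = (-4.8981, 4.2406)
cos θ_2 = (41.9749−4²−3²)/(2·4·3) = 0.7073; θ_2 = 44.9855° (elbow-up)
β = atan2(4.2406,-4.8981) = 139.1152°; ψ = atan2(2.1208,6.1219) = 19.1075°
θ_1 = β − ψ = 120.0077°
θ_3 = φ − θ_1 − θ_2 = 30.0069° (wrapped to (-180°,180°])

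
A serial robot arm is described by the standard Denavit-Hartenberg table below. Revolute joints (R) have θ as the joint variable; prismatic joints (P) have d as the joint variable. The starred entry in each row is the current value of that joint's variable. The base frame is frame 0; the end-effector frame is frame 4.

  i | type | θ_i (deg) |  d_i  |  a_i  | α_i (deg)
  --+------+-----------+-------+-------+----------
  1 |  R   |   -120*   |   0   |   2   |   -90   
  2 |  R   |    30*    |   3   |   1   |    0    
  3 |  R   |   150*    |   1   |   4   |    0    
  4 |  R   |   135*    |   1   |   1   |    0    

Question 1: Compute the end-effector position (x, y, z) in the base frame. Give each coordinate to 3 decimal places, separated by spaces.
4.544 -2.130 0.207

after link 1: o_1 = (-1.0000, -1.7321, 0.0000)
after link 2: o_2 = (1.1651, -3.9821, -0.5000)
after link 3: o_3 = (4.0311, -1.0179, -0.5000)
after link 4: o_4 = (4.5436, -2.1303, 0.2071)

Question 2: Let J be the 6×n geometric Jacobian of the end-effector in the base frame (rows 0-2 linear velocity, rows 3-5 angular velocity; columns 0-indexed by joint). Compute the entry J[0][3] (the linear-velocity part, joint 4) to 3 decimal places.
-0.354

axis z_3 = (0.8660,-0.5000,0.0000); lever o_n−o_3 = (0.5125,-1.1124,0.7071)
cross product → J_v[:, 3] = (-0.3536,-0.6124,-0.7071)
J_ω[:, 3] = z_3
entry J[0][3] = -0.3536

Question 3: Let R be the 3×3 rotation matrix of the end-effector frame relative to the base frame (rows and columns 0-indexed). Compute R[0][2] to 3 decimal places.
0.866

End-effector z-axis (col 2 of R) = (0.8660,-0.5000,0.0000)
R[0][2] = 0.8660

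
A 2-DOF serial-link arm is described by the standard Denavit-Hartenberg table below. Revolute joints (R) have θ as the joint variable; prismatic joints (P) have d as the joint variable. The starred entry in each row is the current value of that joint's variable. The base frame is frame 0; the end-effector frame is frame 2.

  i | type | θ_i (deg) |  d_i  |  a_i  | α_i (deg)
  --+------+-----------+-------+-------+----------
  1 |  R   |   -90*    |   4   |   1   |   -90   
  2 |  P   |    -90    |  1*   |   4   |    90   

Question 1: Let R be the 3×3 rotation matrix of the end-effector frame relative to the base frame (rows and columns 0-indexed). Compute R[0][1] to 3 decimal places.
1.000

End-effector y-axis (col 1 of R) = (1.0000,0.0000,0.0000)
R[0][1] = 1.0000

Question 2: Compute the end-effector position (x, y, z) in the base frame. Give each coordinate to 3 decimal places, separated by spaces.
1.000 -1.000 8.000

after link 1: o_1 = (0.0000, -1.0000, 4.0000)
after link 2: o_2 = (1.0000, -1.0000, 8.0000)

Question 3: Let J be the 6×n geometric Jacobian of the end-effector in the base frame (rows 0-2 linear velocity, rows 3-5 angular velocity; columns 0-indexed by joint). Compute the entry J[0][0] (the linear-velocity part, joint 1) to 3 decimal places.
axis z_0 = ẑ; lever o_n−o_0 = (1.0000,-1.0000,8.0000)
cross product → J_v[:, 0] = (1.0000,1.0000,-0.0000)
J_ω[:, 0] = z_0
entry J[0][0] = 1.0000

1.000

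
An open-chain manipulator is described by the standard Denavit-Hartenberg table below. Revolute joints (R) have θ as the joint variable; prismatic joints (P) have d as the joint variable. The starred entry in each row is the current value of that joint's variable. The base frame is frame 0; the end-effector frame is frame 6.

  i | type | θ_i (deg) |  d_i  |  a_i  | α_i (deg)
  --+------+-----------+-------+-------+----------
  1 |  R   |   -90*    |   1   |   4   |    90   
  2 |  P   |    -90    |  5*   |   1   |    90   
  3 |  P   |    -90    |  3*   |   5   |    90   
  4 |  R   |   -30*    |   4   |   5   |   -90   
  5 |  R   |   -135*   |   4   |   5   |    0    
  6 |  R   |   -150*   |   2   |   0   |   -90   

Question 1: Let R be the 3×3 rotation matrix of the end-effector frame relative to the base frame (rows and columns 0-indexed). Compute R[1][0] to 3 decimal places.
End-effector x-axis (col 0 of R) = (0.2241,-0.1294,-0.9659)
R[1][0] = -0.1294

-0.129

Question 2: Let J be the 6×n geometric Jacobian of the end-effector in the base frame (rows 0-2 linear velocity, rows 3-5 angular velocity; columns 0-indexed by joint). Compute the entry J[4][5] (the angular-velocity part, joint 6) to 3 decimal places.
axis z_5 = (0.5000,0.8660,-0.0000); lever o_n−o_5 = (1.0000,1.7321,0.0000)
cross product → J_v[:, 5] = (0.0000,-0.0000,-0.0000)
J_ω[:, 5] = z_5
entry J[4][5] = 0.8660

0.866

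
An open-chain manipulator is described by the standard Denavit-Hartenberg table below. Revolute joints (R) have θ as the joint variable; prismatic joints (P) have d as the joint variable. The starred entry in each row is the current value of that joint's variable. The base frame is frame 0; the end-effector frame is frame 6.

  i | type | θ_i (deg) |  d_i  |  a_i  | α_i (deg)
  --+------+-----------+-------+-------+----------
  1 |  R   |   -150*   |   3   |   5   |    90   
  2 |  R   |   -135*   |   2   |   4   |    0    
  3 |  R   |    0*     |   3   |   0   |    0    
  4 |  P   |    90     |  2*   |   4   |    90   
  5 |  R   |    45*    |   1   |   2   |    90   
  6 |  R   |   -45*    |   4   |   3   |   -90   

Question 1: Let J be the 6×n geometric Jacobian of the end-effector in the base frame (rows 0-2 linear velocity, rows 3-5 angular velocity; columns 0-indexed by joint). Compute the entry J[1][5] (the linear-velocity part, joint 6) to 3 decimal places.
axis z_5 = (-0.0795,-0.8624,-0.5000); lever o_n−o_5 = (-3.2854,-3.4308,-1.5607)
cross product → J_v[:, 5] = (-0.3695,1.5187,-2.5607)
J_ω[:, 5] = z_5
entry J[1][5] = 1.5187

1.519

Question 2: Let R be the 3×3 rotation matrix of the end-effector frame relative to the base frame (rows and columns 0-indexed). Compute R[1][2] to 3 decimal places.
0.506

End-effector z-axis (col 2 of R) = (-0.1232,0.5062,-0.8536)
R[1][2] = 0.5062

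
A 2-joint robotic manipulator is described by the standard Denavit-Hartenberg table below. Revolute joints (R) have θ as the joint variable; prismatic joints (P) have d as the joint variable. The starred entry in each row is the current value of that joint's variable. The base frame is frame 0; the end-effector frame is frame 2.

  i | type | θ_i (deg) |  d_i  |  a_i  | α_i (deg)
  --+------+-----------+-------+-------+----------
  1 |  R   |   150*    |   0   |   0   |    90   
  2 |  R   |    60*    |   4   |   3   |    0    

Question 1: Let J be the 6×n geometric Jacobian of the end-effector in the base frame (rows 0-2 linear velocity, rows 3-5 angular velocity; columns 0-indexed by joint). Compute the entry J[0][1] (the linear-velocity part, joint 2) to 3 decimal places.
axis z_1 = (0.5000,0.8660,0.0000); lever o_n−o_1 = (0.7010,4.2141,2.5981)
cross product → J_v[:, 1] = (2.2500,-1.2990,1.5000)
J_ω[:, 1] = z_1
entry J[0][1] = 2.2500

2.250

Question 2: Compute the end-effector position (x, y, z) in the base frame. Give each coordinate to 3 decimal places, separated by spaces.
0.701 4.214 2.598

after link 1: o_1 = (0.0000, 0.0000, 0.0000)
after link 2: o_2 = (0.7010, 4.2141, 2.5981)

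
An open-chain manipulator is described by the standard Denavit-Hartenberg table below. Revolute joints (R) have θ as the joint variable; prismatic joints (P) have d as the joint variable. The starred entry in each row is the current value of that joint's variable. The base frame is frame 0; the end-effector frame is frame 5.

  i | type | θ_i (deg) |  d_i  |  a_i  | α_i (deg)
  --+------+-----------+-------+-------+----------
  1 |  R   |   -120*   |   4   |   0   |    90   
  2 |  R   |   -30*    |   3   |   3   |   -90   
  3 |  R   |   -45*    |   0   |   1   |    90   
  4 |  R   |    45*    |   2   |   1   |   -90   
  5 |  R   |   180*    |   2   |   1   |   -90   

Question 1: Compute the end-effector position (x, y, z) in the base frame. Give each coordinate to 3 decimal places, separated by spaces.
after link 1: o_1 = (0.0000, 0.0000, 4.0000)
after link 2: o_2 = (-3.8971, -0.7500, 2.5000)
after link 3: o_3 = (-4.8157, -0.9268, 2.1464)
after link 4: o_4 = (-6.2543, 0.4098, 3.2159)
after link 5: o_5 = (-4.4826, 0.4786, 4.5783)

-4.483 0.479 4.578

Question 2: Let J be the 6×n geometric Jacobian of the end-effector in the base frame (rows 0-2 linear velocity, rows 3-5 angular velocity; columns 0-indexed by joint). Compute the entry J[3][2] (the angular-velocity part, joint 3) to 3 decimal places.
axis z_2 = (-0.2500,-0.4330,0.8660); lever o_n−o_2 = (-0.5854,1.2286,2.0783)
cross product → J_v[:, 2] = (-1.9639,0.0126,-0.5607)
J_ω[:, 2] = z_2
entry J[3][2] = -0.2500

-0.250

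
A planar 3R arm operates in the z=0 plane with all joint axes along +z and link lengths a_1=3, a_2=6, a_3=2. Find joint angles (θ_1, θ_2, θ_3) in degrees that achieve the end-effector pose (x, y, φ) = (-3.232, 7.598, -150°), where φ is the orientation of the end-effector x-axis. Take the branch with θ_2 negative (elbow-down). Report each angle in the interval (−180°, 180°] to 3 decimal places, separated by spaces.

wrist centre = target − a_3·(cos φ, sin φ) = (-1.4999, 8.5980)
cos θ_2 = (76.1755−3²−6²)/(2·3·6) = 0.8660; θ_2 = -30.0047° (elbow-down)
β = atan2(8.5980,-1.4999) = 99.8958°; ψ = atan2(-3.0004,8.1959) = -20.1071°
θ_1 = β − ψ = 120.0029°
θ_3 = φ − θ_1 − θ_2 = 120.0017° (wrapped to (-180°,180°])

120.003 -30.005 120.002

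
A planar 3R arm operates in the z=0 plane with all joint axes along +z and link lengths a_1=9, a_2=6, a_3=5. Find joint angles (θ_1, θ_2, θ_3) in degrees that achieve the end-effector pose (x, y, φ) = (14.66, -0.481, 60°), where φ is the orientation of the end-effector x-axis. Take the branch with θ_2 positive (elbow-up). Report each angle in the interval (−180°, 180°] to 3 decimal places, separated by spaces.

-44.997 59.992 45.004

wrist centre = target − a_3·(cos φ, sin φ) = (12.1600, -4.8111)
cos θ_2 = (171.0125−9²−6²)/(2·9·6) = 0.5001; θ_2 = 59.9923° (elbow-up)
β = atan2(-4.8111,12.1600) = -21.5863°; ψ = atan2(5.1958,12.0007) = 23.4104°
θ_1 = β − ψ = -44.9967°
θ_3 = φ − θ_1 − θ_2 = 45.0044° (wrapped to (-180°,180°])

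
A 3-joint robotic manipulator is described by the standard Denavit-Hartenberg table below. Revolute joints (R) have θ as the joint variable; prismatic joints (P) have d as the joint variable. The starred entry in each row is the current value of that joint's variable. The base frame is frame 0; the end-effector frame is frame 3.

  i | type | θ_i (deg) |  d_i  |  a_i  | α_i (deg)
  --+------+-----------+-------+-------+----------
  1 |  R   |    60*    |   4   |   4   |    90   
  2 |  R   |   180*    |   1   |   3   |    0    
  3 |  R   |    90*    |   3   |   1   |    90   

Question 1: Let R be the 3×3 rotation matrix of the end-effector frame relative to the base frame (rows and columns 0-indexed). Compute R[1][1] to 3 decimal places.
-0.500

End-effector y-axis (col 1 of R) = (0.8660,-0.5000,0.0000)
R[1][1] = -0.5000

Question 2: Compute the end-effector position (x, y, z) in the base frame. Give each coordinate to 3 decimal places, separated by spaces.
3.964 -1.134 3.000

after link 1: o_1 = (2.0000, 3.4641, 4.0000)
after link 2: o_2 = (1.3660, 0.3660, 4.0000)
after link 3: o_3 = (3.9641, -1.1340, 3.0000)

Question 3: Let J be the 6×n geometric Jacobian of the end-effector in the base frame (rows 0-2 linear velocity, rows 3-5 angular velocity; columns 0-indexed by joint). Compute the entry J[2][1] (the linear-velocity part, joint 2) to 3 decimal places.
-3.000

axis z_1 = (0.8660,-0.5000,0.0000); lever o_n−o_1 = (1.9641,-4.5981,-1.0000)
cross product → J_v[:, 1] = (0.5000,0.8660,-3.0000)
J_ω[:, 1] = z_1
entry J[2][1] = -3.0000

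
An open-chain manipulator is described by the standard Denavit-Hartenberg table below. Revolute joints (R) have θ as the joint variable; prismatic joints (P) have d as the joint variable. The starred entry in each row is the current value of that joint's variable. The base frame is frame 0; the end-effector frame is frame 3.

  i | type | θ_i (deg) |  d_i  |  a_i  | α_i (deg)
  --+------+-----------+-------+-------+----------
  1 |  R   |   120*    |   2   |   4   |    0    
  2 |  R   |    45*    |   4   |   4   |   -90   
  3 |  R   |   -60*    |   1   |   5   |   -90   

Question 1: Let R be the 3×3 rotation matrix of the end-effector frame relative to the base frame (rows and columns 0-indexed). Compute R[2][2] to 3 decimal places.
-0.500

End-effector z-axis (col 2 of R) = (-0.8365,0.2241,-0.5000)
R[2][2] = -0.5000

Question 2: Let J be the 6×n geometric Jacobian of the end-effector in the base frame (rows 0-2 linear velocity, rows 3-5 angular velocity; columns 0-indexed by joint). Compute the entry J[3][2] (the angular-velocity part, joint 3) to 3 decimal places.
-0.259

axis z_2 = (-0.2588,-0.9659,0.0000); lever o_n−o_2 = (-2.6736,-0.3189,4.3301)
cross product → J_v[:, 2] = (-4.1826,1.1207,-2.5000)
J_ω[:, 2] = z_2
entry J[3][2] = -0.2588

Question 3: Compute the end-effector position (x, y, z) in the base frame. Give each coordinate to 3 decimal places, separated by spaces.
-8.537 4.180 10.330

after link 1: o_1 = (-2.0000, 3.4641, 2.0000)
after link 2: o_2 = (-5.8637, 4.4994, 6.0000)
after link 3: o_3 = (-8.5373, 4.1805, 10.3301)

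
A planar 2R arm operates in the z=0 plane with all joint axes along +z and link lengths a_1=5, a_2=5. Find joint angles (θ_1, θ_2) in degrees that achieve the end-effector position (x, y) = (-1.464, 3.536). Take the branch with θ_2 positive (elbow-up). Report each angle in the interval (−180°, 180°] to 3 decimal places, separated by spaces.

cos θ_2 = (14.6466−5²−5²)/(2·5·5) = -0.7071; θ_2 = 134.9969° (elbow-up)
β = atan2(3.5360,-1.4640) = 112.4909°; ψ = atan2(3.5357,1.4647) = 67.4984°
θ_1 = β − ψ = 44.9924°

44.992 134.997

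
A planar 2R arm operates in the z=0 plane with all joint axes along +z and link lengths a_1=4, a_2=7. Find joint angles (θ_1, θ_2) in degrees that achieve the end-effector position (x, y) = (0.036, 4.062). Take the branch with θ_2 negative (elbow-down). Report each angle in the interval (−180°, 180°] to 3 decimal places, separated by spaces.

cos θ_2 = (16.5011−4²−7²)/(2·4·7) = -0.8661; θ_2 = -150.0029° (elbow-down)
β = atan2(4.0620,0.0360) = 89.4922°; ψ = atan2(-3.4997,-2.0624) = -120.5107°
θ_1 = β − ψ = 210.0030°

-149.997 -150.003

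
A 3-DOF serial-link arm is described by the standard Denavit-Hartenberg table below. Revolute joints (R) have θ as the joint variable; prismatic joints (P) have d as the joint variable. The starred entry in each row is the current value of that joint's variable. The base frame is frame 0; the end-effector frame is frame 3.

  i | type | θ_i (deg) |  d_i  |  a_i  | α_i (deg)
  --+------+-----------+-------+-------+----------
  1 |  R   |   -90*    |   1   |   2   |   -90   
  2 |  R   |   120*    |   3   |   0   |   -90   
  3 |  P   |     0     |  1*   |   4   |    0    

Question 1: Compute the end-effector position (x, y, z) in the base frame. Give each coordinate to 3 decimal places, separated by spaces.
after link 1: o_1 = (0.0000, -2.0000, 1.0000)
after link 2: o_2 = (3.0000, -2.0000, 1.0000)
after link 3: o_3 = (3.0000, 0.8660, -1.9641)

3.000 0.866 -1.964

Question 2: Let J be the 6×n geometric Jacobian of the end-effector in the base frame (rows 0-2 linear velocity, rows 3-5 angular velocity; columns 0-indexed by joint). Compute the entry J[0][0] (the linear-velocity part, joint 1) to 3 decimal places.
-0.866

axis z_0 = ẑ; lever o_n−o_0 = (3.0000,0.8660,-1.9641)
cross product → J_v[:, 0] = (-0.8660,3.0000,0.0000)
J_ω[:, 0] = z_0
entry J[0][0] = -0.8660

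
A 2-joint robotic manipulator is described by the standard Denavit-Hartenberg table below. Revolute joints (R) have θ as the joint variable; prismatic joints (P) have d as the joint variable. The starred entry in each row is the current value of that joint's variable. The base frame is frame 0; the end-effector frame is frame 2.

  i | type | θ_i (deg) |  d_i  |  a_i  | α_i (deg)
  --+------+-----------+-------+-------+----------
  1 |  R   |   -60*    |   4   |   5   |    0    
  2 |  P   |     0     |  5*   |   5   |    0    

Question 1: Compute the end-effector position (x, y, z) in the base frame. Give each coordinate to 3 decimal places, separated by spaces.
5.000 -8.660 9.000

after link 1: o_1 = (2.5000, -4.3301, 4.0000)
after link 2: o_2 = (5.0000, -8.6603, 9.0000)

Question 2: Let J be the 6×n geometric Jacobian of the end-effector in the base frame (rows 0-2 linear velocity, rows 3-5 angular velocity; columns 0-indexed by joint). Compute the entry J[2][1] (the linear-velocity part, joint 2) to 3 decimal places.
prismatic axis z_1 = (0.0000,0.0000,1.0000)
J_v[:, 1] = z_1; J_ω[:, 1] = (0,0,0)
entry J[2][1] = 1.0000

1.000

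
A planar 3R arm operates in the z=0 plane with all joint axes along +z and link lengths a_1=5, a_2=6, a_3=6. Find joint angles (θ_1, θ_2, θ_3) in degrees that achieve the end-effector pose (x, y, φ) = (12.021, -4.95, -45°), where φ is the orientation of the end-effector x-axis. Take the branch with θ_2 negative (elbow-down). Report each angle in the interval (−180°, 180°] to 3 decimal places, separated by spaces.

44.996 -89.997 0.000

wrist centre = target − a_3·(cos φ, sin φ) = (7.7784, -0.7074)
cos θ_2 = (61.0032−5²−6²)/(2·5·6) = 0.0001; θ_2 = -89.9969° (elbow-down)
β = atan2(-0.7074,7.7784) = -5.1962°; ψ = atan2(-6.0000,5.0003) = -50.1926°
θ_1 = β − ψ = 44.9965°
θ_3 = φ − θ_1 − θ_2 = 0.0005° (wrapped to (-180°,180°])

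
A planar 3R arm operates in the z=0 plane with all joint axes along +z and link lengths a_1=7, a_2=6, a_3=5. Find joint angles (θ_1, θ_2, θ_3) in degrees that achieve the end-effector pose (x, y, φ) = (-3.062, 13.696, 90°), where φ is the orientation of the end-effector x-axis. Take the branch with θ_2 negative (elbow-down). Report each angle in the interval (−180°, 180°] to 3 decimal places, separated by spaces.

wrist centre = target − a_3·(cos φ, sin φ) = (-3.0620, 8.6960)
cos θ_2 = (84.9963−7²−6²)/(2·7·6) = -0.0000; θ_2 = -90.0026° (elbow-down)
β = atan2(8.6960,-3.0620) = 109.3980°; ψ = atan2(-6.0000,6.9997) = -40.6024°
θ_1 = β − ψ = 150.0004°
θ_3 = φ − θ_1 − θ_2 = 30.0022° (wrapped to (-180°,180°])

150.000 -90.003 30.002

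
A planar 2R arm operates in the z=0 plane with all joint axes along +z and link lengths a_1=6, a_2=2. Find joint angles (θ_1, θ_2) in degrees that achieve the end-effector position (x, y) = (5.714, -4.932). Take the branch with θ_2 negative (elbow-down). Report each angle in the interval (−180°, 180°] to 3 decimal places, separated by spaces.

cos θ_2 = (56.9744−6²−2²)/(2·6·2) = 0.7073; θ_2 = -44.9870° (elbow-down)
β = atan2(-4.9320,5.7140) = -40.7989°; ψ = atan2(-1.4139,7.4145) = -10.7962°
θ_1 = β − ψ = -30.0027°

-30.003 -44.987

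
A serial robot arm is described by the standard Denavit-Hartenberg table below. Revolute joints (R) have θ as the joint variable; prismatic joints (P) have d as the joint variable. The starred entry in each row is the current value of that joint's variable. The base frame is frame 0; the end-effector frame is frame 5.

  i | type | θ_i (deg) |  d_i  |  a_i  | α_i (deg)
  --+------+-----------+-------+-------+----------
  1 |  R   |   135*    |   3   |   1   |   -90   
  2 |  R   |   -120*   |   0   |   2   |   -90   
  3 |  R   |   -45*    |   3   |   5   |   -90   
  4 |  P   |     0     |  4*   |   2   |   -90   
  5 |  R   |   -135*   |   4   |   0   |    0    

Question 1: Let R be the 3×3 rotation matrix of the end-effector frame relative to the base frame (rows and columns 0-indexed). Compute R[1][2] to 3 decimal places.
End-effector z-axis (col 2 of R) = (0.6124,-0.6124,-0.5000)
R[1][2] = -0.6124

-0.612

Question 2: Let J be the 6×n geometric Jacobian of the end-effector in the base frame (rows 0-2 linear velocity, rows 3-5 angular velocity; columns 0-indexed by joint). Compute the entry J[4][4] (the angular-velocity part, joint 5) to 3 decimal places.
axis z_4 = (0.6124,-0.6124,-0.5000); lever o_n−o_4 = (2.4495,-2.4495,-2.0000)
cross product → J_v[:, 4] = (0.0000,-0.0000,0.0000)
J_ω[:, 4] = z_4
entry J[4][4] = -0.6124

-0.612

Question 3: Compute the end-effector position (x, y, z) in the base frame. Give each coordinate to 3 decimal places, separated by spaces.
1.862 -4.862 10.968

after link 1: o_1 = (-0.7071, 0.7071, 3.0000)
after link 2: o_2 = (-0.0000, 0.0000, 4.7321)
after link 3: o_3 = (-3.0871, -1.9129, 9.2939)
after link 4: o_4 = (-0.5871, -2.4129, 12.9681)
after link 5: o_5 = (1.8624, -4.8624, 10.9681)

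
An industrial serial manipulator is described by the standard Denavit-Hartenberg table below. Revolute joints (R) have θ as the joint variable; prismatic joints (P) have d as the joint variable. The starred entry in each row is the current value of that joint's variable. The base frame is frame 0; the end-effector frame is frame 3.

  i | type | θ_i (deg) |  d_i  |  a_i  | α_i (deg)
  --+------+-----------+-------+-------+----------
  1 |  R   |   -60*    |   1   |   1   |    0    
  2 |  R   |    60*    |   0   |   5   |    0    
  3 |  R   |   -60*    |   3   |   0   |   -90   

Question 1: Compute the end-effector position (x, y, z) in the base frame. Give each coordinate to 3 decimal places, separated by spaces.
5.500 -0.866 4.000

after link 1: o_1 = (0.5000, -0.8660, 1.0000)
after link 2: o_2 = (5.5000, -0.8660, 1.0000)
after link 3: o_3 = (5.5000, -0.8660, 4.0000)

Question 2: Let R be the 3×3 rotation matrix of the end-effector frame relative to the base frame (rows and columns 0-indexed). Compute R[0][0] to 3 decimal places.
0.500

End-effector x-axis (col 0 of R) = (0.5000,-0.8660,0.0000)
R[0][0] = 0.5000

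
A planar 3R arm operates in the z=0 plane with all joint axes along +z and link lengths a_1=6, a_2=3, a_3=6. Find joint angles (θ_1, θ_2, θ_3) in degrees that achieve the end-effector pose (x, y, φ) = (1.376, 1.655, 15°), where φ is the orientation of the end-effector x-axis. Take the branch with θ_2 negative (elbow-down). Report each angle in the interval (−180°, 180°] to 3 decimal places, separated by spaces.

-152.649 -135.003 -57.348

wrist centre = target − a_3·(cos φ, sin φ) = (-4.4196, 0.1021)
cos θ_2 = (19.5429−6²−3²)/(2·6·3) = -0.7071; θ_2 = -135.0029° (elbow-down)
β = atan2(0.1021,-4.4196) = 178.6768°; ψ = atan2(-2.1212,3.8786) = -28.6745°
θ_1 = β − ψ = 207.3513°
θ_3 = φ − θ_1 − θ_2 = -57.3484° (wrapped to (-180°,180°])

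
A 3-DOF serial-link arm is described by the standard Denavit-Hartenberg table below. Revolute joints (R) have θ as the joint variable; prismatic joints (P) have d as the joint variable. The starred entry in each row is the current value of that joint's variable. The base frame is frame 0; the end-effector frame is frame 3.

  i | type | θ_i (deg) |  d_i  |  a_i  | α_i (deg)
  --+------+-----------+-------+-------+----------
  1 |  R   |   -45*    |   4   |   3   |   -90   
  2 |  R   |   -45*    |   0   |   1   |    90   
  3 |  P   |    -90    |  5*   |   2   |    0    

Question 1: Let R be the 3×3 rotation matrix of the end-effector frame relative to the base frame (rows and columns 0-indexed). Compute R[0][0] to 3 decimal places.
End-effector x-axis (col 0 of R) = (-0.7071,-0.7071,0.0000)
R[0][0] = -0.7071

-0.707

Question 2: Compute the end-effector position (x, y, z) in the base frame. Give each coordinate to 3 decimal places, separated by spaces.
after link 1: o_1 = (2.1213, -2.1213, 4.0000)
after link 2: o_2 = (2.6213, -2.6213, 4.7071)
after link 3: o_3 = (-1.2929, -1.5355, 8.2426)

-1.293 -1.536 8.243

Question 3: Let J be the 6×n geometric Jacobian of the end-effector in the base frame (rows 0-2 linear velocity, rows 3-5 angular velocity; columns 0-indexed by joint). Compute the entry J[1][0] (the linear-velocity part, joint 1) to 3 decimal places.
axis z_0 = ẑ; lever o_n−o_0 = (-1.2929,-1.5355,8.2426)
cross product → J_v[:, 0] = (1.5355,-1.2929,0.0000)
J_ω[:, 0] = z_0
entry J[1][0] = -1.2929

-1.293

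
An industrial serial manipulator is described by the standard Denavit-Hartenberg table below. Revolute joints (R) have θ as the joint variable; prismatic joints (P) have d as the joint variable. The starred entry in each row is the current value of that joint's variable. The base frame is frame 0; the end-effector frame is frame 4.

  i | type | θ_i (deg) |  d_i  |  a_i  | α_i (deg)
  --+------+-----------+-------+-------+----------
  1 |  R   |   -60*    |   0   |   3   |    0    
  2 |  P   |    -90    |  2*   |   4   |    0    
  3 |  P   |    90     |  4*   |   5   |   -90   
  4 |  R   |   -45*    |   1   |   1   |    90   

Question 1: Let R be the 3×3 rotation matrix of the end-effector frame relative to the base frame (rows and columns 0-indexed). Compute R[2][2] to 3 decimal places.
0.707

End-effector z-axis (col 2 of R) = (-0.3536,0.6124,0.7071)
R[2][2] = 0.7071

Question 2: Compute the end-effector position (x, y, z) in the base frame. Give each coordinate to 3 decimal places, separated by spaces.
after link 1: o_1 = (1.5000, -2.5981, 0.0000)
after link 2: o_2 = (-1.9641, -4.5981, 2.0000)
after link 3: o_3 = (0.5359, -8.9282, 6.0000)
after link 4: o_4 = (1.7555, -9.0406, 6.7071)

1.755 -9.041 6.707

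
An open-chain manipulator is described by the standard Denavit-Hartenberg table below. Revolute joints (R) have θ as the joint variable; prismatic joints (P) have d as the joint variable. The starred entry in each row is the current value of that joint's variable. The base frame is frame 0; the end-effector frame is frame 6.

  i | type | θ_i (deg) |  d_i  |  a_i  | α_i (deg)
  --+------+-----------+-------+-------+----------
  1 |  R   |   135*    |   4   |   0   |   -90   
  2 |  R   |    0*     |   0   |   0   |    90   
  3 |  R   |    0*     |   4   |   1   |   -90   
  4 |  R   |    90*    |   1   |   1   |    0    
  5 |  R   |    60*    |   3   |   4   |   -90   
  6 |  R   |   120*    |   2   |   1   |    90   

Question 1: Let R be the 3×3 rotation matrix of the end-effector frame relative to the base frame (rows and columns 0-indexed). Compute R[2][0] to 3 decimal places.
0.250

End-effector x-axis (col 0 of R) = (0.3062,0.9186,0.2500)
R[2][0] = 0.2500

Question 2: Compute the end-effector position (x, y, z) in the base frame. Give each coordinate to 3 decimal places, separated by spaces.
-0.073 -4.359 6.982

after link 1: o_1 = (0.0000, 0.0000, 4.0000)
after link 2: o_2 = (0.0000, 0.0000, 4.0000)
after link 3: o_3 = (-0.7071, 0.7071, 8.0000)
after link 4: o_4 = (-1.4142, 0.0000, 7.0000)
after link 5: o_5 = (-1.0860, -4.5708, 5.0000)
after link 6: o_6 = (-0.0728, -4.3594, 6.9821)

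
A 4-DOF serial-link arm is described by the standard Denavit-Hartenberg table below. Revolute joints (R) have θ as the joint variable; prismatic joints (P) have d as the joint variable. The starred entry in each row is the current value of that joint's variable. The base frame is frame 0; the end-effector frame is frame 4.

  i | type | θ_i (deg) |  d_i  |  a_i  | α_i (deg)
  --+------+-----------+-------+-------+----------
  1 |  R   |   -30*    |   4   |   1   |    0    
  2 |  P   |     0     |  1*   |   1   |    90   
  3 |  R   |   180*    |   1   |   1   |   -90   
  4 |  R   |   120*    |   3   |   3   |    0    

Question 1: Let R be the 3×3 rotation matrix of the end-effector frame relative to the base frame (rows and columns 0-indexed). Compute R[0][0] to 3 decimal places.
End-effector x-axis (col 0 of R) = (0.8660,0.5000,-0.0000)
R[0][0] = 0.8660

0.866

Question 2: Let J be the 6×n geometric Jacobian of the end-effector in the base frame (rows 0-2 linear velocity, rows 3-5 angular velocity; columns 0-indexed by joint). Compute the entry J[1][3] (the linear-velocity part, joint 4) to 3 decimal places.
axis z_3 = (-0.0000,-0.0000,-1.0000); lever o_n−o_3 = (2.5981,1.5000,-3.0000)
cross product → J_v[:, 3] = (1.5000,-2.5981,-0.0000)
J_ω[:, 3] = z_3
entry J[1][3] = -2.5981

-2.598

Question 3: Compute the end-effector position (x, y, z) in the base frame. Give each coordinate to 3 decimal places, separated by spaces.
after link 1: o_1 = (0.8660, -0.5000, 4.0000)
after link 2: o_2 = (1.7321, -1.0000, 5.0000)
after link 3: o_3 = (0.3660, -1.3660, 5.0000)
after link 4: o_4 = (2.9641, 0.1340, 2.0000)

2.964 0.134 2.000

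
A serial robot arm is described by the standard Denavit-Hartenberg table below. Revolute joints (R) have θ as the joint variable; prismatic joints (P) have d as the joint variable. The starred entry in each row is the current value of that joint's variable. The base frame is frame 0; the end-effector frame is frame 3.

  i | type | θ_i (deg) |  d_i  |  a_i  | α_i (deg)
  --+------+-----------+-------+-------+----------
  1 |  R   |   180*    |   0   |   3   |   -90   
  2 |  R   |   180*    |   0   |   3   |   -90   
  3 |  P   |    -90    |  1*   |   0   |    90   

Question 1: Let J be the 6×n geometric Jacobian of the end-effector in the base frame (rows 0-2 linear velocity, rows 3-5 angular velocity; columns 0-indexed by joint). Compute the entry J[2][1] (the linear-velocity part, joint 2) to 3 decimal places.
axis z_1 = (-0.0000,-1.0000,0.0000); lever o_n−o_1 = (3.0000,-0.0000,1.0000)
cross product → J_v[:, 1] = (-1.0000,0.0000,3.0000)
J_ω[:, 1] = z_1
entry J[2][1] = 3.0000

3.000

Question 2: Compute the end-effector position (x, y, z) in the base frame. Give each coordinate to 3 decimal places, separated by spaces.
after link 1: o_1 = (-3.0000, 0.0000, 0.0000)
after link 2: o_2 = (-0.0000, -0.0000, -0.0000)
after link 3: o_3 = (0.0000, -0.0000, 1.0000)

0.000 -0.000 1.000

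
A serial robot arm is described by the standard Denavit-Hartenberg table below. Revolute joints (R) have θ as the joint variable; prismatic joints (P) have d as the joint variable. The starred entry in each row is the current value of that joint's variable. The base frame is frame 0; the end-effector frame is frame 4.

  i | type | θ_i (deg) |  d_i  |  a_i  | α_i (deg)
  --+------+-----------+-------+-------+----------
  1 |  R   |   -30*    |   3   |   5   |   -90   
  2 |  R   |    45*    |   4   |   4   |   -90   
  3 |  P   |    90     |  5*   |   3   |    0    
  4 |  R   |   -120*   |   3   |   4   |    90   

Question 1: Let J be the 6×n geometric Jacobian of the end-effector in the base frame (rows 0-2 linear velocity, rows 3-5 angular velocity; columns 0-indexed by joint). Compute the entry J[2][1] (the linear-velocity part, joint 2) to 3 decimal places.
0.379

axis z_1 = (0.5000,0.8660,0.0000); lever o_n−o_1 = (1.1718,2.7875,-10.9348)
cross product → J_v[:, 1] = (-9.4698,5.4674,0.3789)
J_ω[:, 1] = z_1
entry J[2][1] = 0.3789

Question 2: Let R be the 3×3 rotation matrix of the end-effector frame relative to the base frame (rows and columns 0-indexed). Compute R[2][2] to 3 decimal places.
0.354

End-effector z-axis (col 2 of R) = (0.1268,0.9268,0.3536)
R[2][2] = 0.3536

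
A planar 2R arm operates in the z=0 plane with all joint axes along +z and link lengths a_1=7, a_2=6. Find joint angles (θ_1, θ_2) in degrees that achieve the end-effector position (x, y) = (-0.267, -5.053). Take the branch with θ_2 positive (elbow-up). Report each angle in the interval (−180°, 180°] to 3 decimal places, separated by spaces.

-150.004 134.999

cos θ_2 = (25.6041−7²−6²)/(2·7·6) = -0.7071; θ_2 = 134.9990° (elbow-up)
β = atan2(-5.0530,-0.2670) = -93.0247°; ψ = atan2(4.2427,2.7574) = 56.9793°
θ_1 = β − ψ = -150.0040°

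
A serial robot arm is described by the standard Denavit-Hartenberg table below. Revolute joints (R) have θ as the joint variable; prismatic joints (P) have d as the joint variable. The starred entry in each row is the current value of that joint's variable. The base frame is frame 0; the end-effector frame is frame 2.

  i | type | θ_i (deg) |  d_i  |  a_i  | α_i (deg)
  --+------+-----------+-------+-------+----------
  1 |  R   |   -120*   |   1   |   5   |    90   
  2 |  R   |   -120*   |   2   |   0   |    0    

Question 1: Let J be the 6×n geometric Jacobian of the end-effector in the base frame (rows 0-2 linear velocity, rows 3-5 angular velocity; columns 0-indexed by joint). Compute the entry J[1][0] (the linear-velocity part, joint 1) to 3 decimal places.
-4.232

axis z_0 = ẑ; lever o_n−o_0 = (-4.2321,-3.3301,1.0000)
cross product → J_v[:, 0] = (3.3301,-4.2321,0.0000)
J_ω[:, 0] = z_0
entry J[1][0] = -4.2321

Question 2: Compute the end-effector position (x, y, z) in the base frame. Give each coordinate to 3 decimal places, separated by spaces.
-4.232 -3.330 1.000

after link 1: o_1 = (-2.5000, -4.3301, 1.0000)
after link 2: o_2 = (-4.2321, -3.3301, 1.0000)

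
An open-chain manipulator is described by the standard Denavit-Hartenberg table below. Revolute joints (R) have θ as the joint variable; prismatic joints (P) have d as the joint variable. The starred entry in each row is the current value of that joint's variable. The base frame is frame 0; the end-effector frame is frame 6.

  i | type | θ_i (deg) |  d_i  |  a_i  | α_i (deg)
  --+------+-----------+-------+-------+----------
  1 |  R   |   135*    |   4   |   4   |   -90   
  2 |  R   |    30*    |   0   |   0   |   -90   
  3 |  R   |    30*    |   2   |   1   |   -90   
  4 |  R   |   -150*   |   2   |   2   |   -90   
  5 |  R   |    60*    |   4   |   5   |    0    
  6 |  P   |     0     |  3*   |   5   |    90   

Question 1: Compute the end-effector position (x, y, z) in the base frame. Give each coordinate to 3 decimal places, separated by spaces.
-4.582 -4.679 -7.002

after link 1: o_1 = (-2.8284, 2.8284, 4.0000)
after link 2: o_2 = (-2.8284, 2.8284, 4.0000)
after link 3: o_3 = (-2.2981, 3.0052, 1.8349)
after link 4: o_4 = (0.1988, 1.7331, 2.2189)
after link 5: o_5 = (-2.0828, -1.4053, -2.8747)
after link 6: o_6 = (-4.5823, -4.6795, -7.0018)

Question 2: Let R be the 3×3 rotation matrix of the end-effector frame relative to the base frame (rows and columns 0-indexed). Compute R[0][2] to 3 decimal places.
End-effector z-axis (col 2 of R) = (0.7450,-0.6629,0.0748)
R[0][2] = 0.7450

0.745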